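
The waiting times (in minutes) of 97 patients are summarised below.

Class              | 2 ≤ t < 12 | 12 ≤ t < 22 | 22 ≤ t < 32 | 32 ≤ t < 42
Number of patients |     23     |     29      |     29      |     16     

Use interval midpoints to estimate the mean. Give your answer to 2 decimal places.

20.92

Midpoints: 7, 17, 27, 37
Σfm = 23×7 + 29×17 + 29×27 + 16×37 = 2029
n = Σf = 97
Mean = 2029 / 97 = 20.9175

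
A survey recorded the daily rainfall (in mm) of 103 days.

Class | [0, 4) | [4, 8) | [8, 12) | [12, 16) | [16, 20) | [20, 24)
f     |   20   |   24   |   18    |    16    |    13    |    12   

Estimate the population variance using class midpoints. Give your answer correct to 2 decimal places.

43.20

Midpoints: 2, 6, 10, 14, 18, 22
n = 103, Σfm = 1086, mean = 10.5437
Σfm² = 15900
Σf(m − x̄)² = Σfm² − (Σfm)²/n = 15900 − 1086²/103 = 4449.5534
Population variance = 4449.5534 / 103 = 43.1995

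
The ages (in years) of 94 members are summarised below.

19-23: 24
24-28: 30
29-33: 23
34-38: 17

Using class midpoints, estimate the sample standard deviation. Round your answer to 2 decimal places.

Midpoints: 21, 26, 31, 36
n = 94, Σfm = 2609, mean = 27.7553
Σfm² = 74999
Σf(m − x̄)² = Σfm² − (Σfm)²/n = 74999 − 2609²/94 = 2585.3723
Sample variance = 2585.3723 / 93 = 27.7997
Standard deviation = √27.7997 = 5.2725

5.27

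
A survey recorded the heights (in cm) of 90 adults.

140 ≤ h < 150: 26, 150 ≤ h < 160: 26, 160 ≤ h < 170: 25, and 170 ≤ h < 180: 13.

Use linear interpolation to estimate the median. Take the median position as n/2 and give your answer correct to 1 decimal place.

Cumulative frequencies: 26, 52, 77, 90
n = 90; position = n/2 = 45.
This falls in the class 150 ≤ h < 160: L = 150, F = 26, f = 26, h = 10.
Median ≈ 150 + ((45 − 26) / 26) × 10 = 157.3077

157.3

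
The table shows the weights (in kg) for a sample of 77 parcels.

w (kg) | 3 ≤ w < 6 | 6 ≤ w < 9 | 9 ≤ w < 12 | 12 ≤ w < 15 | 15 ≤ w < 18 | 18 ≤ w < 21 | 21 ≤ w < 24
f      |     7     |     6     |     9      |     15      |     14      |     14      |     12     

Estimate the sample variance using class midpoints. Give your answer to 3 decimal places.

Midpoints: 4.5, 7.5, 10.5, 13.5, 16.5, 19.5, 22.5
n = 77, Σfm = 1147.5, mean = 14.9026
Σfm² = 19415.25
Σf(m − x̄)² = Σfm² − (Σfm)²/n = 19415.25 − 1147.5²/77 = 2314.5195
Sample variance = 2314.5195 / 76 = 30.4542

30.454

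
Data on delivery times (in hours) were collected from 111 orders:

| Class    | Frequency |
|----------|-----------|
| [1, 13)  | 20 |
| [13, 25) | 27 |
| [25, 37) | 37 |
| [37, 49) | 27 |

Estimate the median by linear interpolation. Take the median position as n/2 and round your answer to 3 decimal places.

Cumulative frequencies: 20, 47, 84, 111
n = 111; position = n/2 = 55.5.
This falls in the class [25, 37): L = 25, F = 47, f = 37, h = 12.
Median ≈ 25 + ((55.5 − 47) / 37) × 12 = 27.7568

27.757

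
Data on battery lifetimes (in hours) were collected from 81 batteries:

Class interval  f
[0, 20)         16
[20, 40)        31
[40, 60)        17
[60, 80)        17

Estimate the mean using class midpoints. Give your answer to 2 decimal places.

Midpoints: 10, 30, 50, 70
Σfm = 16×10 + 31×30 + 17×50 + 17×70 = 3130
n = Σf = 81
Mean = 3130 / 81 = 38.6420

38.64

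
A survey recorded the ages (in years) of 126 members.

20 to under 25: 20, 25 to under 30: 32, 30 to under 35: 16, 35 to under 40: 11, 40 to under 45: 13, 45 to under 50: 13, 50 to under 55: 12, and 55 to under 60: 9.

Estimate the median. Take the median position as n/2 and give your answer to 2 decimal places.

Cumulative frequencies: 20, 52, 68, 79, 92, 105, 117, 126
n = 126; position = n/2 = 63.
This falls in the class 30 to under 35: L = 30, F = 52, f = 16, h = 5.
Median ≈ 30 + ((63 − 52) / 16) × 5 = 33.4375

33.44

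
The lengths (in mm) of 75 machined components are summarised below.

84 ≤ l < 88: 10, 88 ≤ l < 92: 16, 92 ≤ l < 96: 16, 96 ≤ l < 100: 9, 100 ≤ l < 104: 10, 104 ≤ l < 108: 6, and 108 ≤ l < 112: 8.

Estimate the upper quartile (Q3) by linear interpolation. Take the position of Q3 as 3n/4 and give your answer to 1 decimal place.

102.1

Cumulative frequencies: 10, 26, 42, 51, 61, 67, 75
n = 75; position = 3n/4 = 56.25.
This falls in the class 100 ≤ l < 104: L = 100, F = 51, f = 10, h = 4.
Upper quartile ≈ 100 + ((56.25 − 51) / 10) × 4 = 102.1000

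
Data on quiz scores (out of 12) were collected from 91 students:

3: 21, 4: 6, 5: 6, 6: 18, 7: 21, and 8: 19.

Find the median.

Cumulative frequencies: 21, 27, 33, 51, 72, 91
n = 91, so the median is the value in position (n+1)/2 = 46.
Position 46 falls at value 6.

6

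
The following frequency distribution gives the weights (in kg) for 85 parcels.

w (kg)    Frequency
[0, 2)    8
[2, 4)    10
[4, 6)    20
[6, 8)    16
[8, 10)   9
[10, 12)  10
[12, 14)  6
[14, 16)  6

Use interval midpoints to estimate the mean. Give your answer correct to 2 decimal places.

7.16

Midpoints: 1, 3, 5, 7, 9, 11, 13, 15
Σfm = 8×1 + 10×3 + 20×5 + 16×7 + 9×9 + 10×11 + 6×13 + 6×15 = 609
n = Σf = 85
Mean = 609 / 85 = 7.1647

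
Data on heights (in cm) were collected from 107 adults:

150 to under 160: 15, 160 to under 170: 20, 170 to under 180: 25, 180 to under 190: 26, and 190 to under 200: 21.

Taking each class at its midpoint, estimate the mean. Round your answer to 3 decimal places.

Midpoints: 155, 165, 175, 185, 195
Σfm = 15×155 + 20×165 + 25×175 + 26×185 + 21×195 = 18905
n = Σf = 107
Mean = 18905 / 107 = 176.6822

176.682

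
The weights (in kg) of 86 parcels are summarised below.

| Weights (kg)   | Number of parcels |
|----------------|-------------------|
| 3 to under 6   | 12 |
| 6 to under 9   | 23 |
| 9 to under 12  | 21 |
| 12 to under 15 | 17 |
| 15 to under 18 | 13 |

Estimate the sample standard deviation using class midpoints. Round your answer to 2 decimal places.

Midpoints: 4.5, 7.5, 10.5, 13.5, 16.5
n = 86, Σfm = 891, mean = 10.3605
Σfm² = 10489.5
Σf(m − x̄)² = Σfm² − (Σfm)²/n = 10489.5 − 891²/86 = 1258.3256
Sample variance = 1258.3256 / 85 = 14.8038
Standard deviation = √14.8038 = 3.8476

3.85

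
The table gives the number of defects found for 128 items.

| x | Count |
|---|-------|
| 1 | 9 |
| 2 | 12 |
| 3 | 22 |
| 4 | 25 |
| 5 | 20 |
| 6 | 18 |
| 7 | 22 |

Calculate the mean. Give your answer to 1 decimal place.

4.4

Values: 1, 2, 3, 4, 5, 6, 7
Σfx = 9×1 + 12×2 + 22×3 + 25×4 + 20×5 + 18×6 + 22×7 = 561
n = Σf = 128
Mean = 561 / 128 = 4.3828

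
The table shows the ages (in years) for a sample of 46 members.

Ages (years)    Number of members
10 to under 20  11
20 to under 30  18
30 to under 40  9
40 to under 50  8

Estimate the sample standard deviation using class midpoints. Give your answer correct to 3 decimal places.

10.300

Midpoints: 15, 25, 35, 45
n = 46, Σfm = 1290, mean = 28.0435
Σfm² = 40950
Σf(m − x̄)² = Σfm² − (Σfm)²/n = 40950 − 1290²/46 = 4773.9130
Sample variance = 4773.9130 / 45 = 106.0870
Standard deviation = √106.0870 = 10.2999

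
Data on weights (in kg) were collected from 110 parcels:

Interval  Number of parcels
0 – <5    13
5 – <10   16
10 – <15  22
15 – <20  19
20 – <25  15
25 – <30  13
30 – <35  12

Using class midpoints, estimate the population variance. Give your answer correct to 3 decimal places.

85.380

Midpoints: 2.5, 7.5, 12.5, 17.5, 22.5, 27.5, 32.5
n = 110, Σfm = 1845, mean = 16.7727
Σfm² = 40337.5
Σf(m − x̄)² = Σfm² − (Σfm)²/n = 40337.5 − 1845²/110 = 9391.8182
Population variance = 9391.8182 / 110 = 85.3802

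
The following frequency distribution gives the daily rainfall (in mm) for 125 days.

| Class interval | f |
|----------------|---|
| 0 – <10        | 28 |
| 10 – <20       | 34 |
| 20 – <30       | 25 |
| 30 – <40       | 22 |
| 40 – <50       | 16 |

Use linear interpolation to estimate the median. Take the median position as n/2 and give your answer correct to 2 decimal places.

Cumulative frequencies: 28, 62, 87, 109, 125
n = 125; position = n/2 = 62.5.
This falls in the class 20 – <30: L = 20, F = 62, f = 25, h = 10.
Median ≈ 20 + ((62.5 − 62) / 25) × 10 = 20.2000

20.20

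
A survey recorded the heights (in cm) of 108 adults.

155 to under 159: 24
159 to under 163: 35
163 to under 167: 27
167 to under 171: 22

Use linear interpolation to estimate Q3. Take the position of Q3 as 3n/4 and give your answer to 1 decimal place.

166.3

Cumulative frequencies: 24, 59, 86, 108
n = 108; position = 3n/4 = 81.
This falls in the class 163 to under 167: L = 163, F = 59, f = 27, h = 4.
Upper quartile ≈ 163 + ((81 − 59) / 27) × 4 = 166.2593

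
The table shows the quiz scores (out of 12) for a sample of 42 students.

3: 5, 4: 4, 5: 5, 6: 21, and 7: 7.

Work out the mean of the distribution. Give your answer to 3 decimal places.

Values: 3, 4, 5, 6, 7
Σfx = 5×3 + 4×4 + 5×5 + 21×6 + 7×7 = 231
n = Σf = 42
Mean = 231 / 42 = 5.5000

5.500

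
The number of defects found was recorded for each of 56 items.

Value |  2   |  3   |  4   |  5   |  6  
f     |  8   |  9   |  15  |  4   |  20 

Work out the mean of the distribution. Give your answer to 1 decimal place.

4.3

Values: 2, 3, 4, 5, 6
Σfx = 8×2 + 9×3 + 15×4 + 4×5 + 20×6 = 243
n = Σf = 56
Mean = 243 / 56 = 4.3393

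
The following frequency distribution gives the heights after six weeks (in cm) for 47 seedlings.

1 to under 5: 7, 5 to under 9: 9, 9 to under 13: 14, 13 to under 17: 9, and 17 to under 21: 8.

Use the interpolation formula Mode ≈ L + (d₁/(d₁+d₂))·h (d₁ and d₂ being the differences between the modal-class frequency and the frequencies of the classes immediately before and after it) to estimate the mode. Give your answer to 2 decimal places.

11.00

Modal class: 9 to under 13 (highest frequency 14).
d₁ = 14 − 9 = 5, d₂ = 14 − 9 = 5
Mode ≈ 9 + (5/(5+5)) × 4 = 9 + 2.0000 = 11.0000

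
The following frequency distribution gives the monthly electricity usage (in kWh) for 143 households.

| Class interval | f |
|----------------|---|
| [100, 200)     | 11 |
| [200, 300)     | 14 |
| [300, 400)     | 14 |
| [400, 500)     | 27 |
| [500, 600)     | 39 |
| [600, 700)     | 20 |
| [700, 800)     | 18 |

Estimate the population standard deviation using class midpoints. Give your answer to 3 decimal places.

172.695

Midpoints: 150, 250, 350, 450, 550, 650, 750
n = 143, Σfm = 70150, mean = 490.5594
Σfm² = 38677500
Σf(m − x̄)² = Σfm² − (Σfm)²/n = 38677500 − 70150²/143 = 4264755.2448
Population variance = 4264755.2448 / 143 = 29823.4633
Standard deviation = √29823.4633 = 172.6947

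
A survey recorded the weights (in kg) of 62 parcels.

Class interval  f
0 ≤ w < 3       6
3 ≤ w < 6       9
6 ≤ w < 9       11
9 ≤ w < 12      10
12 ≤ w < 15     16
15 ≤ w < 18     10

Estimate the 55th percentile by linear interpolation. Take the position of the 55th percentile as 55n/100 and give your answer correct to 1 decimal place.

11.4

Cumulative frequencies: 6, 15, 26, 36, 52, 62
n = 62; position = 55n/100 = 34.1.
This falls in the class 9 ≤ w < 12: L = 9, F = 26, f = 10, h = 3.
55th percentile ≈ 9 + ((34.1 − 26) / 10) × 3 = 11.4300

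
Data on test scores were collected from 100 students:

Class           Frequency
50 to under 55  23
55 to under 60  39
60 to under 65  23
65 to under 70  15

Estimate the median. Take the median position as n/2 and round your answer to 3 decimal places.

Cumulative frequencies: 23, 62, 85, 100
n = 100; position = n/2 = 50.
This falls in the class 55 to under 60: L = 55, F = 23, f = 39, h = 5.
Median ≈ 55 + ((50 − 23) / 39) × 5 = 58.4615

58.462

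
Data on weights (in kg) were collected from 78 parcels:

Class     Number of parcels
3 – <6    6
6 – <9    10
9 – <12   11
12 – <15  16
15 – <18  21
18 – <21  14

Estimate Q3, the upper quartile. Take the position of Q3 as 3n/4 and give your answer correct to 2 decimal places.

17.21

Cumulative frequencies: 6, 16, 27, 43, 64, 78
n = 78; position = 3n/4 = 58.5.
This falls in the class 15 – <18: L = 15, F = 43, f = 21, h = 3.
Upper quartile ≈ 15 + ((58.5 − 43) / 21) × 3 = 17.2143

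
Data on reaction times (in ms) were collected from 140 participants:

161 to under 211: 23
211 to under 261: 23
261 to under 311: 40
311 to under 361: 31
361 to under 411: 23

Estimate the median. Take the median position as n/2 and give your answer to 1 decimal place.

291.0

Cumulative frequencies: 23, 46, 86, 117, 140
n = 140; position = n/2 = 70.
This falls in the class 261 to under 311: L = 261, F = 46, f = 40, h = 50.
Median ≈ 261 + ((70 − 46) / 40) × 50 = 291.0000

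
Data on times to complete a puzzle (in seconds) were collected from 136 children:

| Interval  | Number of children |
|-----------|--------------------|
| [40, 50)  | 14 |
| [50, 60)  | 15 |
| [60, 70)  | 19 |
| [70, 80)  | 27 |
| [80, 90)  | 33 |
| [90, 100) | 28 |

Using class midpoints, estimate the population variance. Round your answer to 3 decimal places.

257.331

Midpoints: 45, 55, 65, 75, 85, 95
n = 136, Σfm = 10180, mean = 74.8529
Σfm² = 797000
Σf(m − x̄)² = Σfm² − (Σfm)²/n = 797000 − 10180²/136 = 34997.0588
Population variance = 34997.0588 / 136 = 257.3313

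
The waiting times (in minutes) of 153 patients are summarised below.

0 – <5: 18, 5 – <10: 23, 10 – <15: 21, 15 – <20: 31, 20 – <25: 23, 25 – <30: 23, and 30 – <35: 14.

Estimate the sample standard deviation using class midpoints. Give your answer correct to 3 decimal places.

9.207

Midpoints: 2.5, 7.5, 12.5, 17.5, 22.5, 27.5, 32.5
n = 153, Σfm = 2627.5, mean = 17.1732
Σfm² = 58006.25
Σf(m − x̄)² = Σfm² − (Σfm)²/n = 58006.25 − 2627.5²/153 = 12883.6601
Sample variance = 12883.6601 / 152 = 84.7609
Standard deviation = √84.7609 = 9.2066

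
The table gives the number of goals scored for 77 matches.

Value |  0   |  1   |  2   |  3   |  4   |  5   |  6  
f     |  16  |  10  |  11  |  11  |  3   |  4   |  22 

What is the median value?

Cumulative frequencies: 16, 26, 37, 48, 51, 55, 77
n = 77, so the median is the value in position (n+1)/2 = 39.
Position 39 falls at value 3.

3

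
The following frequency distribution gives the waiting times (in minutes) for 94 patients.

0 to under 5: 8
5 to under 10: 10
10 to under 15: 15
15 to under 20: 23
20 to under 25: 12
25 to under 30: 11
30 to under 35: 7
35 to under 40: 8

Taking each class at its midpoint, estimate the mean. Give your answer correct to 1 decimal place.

19.0

Midpoints: 2.5, 7.5, 12.5, 17.5, 22.5, 27.5, 32.5, 37.5
Σfm = 8×2.5 + 10×7.5 + 15×12.5 + 23×17.5 + 12×22.5 + 11×27.5 + 7×32.5 + 8×37.5 = 1785
n = Σf = 94
Mean = 1785 / 94 = 18.9894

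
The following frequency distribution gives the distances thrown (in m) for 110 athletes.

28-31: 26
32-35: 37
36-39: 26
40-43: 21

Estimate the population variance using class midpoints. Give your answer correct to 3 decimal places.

Midpoints: 29.5, 33.5, 37.5, 41.5
n = 110, Σfm = 3853, mean = 35.0273
Σfm² = 136879.5
Σf(m − x̄)² = Σfm² − (Σfm)²/n = 136879.5 − 3853²/110 = 1919.4182
Population variance = 1919.4182 / 110 = 17.4493

17.449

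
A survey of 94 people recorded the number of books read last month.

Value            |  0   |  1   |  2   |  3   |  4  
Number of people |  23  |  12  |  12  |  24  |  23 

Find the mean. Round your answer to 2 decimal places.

Values: 0, 1, 2, 3, 4
Σfx = 23×0 + 12×1 + 12×2 + 24×3 + 23×4 = 200
n = Σf = 94
Mean = 200 / 94 = 2.1277

2.13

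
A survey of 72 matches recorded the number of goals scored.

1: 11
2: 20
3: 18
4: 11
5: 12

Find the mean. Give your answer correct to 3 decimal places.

Values: 1, 2, 3, 4, 5
Σfx = 11×1 + 20×2 + 18×3 + 11×4 + 12×5 = 209
n = Σf = 72
Mean = 209 / 72 = 2.9028

2.903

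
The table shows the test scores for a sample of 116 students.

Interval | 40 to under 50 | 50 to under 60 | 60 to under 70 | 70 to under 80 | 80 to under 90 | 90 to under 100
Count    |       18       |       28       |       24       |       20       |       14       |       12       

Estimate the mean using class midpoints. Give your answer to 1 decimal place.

Midpoints: 45, 55, 65, 75, 85, 95
Σfm = 18×45 + 28×55 + 24×65 + 20×75 + 14×85 + 12×95 = 7740
n = Σf = 116
Mean = 7740 / 116 = 66.7241

66.7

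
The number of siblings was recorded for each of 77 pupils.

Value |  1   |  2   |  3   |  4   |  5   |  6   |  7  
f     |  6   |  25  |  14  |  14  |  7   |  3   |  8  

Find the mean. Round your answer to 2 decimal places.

Values: 1, 2, 3, 4, 5, 6, 7
Σfx = 6×1 + 25×2 + 14×3 + 14×4 + 7×5 + 3×6 + 8×7 = 263
n = Σf = 77
Mean = 263 / 77 = 3.4156

3.42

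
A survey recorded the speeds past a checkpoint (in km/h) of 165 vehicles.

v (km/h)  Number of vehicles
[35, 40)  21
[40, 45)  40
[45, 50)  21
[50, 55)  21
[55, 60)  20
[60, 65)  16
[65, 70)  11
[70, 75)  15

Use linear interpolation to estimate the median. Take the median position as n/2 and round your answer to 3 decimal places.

Cumulative frequencies: 21, 61, 82, 103, 123, 139, 150, 165
n = 165; position = n/2 = 82.5.
This falls in the class [50, 55): L = 50, F = 82, f = 21, h = 5.
Median ≈ 50 + ((82.5 − 82) / 21) × 5 = 50.1190

50.119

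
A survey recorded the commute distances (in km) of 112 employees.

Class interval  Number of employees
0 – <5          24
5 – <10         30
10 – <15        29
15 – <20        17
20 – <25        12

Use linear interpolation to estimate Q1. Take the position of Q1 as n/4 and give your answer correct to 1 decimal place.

5.7

Cumulative frequencies: 24, 54, 83, 100, 112
n = 112; position = n/4 = 28.
This falls in the class 5 – <10: L = 5, F = 24, f = 30, h = 5.
Lower quartile ≈ 5 + ((28 − 24) / 30) × 5 = 5.6667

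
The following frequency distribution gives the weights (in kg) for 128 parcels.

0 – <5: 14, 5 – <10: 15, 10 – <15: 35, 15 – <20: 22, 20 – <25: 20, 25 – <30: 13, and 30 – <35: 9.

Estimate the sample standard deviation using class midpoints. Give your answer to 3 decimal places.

8.476

Midpoints: 2.5, 7.5, 12.5, 17.5, 22.5, 27.5, 32.5
n = 128, Σfm = 2070, mean = 16.1719
Σfm² = 42600
Σf(m − x̄)² = Σfm² − (Σfm)²/n = 42600 − 2070²/128 = 9124.2188
Sample variance = 9124.2188 / 127 = 71.8442
Standard deviation = √71.8442 = 8.4761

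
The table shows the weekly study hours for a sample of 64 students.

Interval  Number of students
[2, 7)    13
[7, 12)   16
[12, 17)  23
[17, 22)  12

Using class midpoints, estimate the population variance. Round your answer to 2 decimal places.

25.76

Midpoints: 4.5, 9.5, 14.5, 19.5
n = 64, Σfm = 778, mean = 12.1562
Σfm² = 11106
Σf(m − x̄)² = Σfm² − (Σfm)²/n = 11106 − 778²/64 = 1648.4375
Population variance = 1648.4375 / 64 = 25.7568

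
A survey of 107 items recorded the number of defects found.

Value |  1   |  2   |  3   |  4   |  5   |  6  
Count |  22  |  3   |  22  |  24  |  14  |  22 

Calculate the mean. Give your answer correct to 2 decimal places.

Values: 1, 2, 3, 4, 5, 6
Σfx = 22×1 + 3×2 + 22×3 + 24×4 + 14×5 + 22×6 = 392
n = Σf = 107
Mean = 392 / 107 = 3.6636

3.66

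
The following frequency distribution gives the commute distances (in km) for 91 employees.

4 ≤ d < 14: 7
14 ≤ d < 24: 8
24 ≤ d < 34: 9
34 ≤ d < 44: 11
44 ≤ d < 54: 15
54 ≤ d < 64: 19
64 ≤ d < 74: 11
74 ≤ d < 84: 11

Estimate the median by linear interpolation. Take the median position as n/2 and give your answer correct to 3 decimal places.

Cumulative frequencies: 7, 15, 24, 35, 50, 69, 80, 91
n = 91; position = n/2 = 45.5.
This falls in the class 44 ≤ d < 54: L = 44, F = 35, f = 15, h = 10.
Median ≈ 44 + ((45.5 − 35) / 15) × 10 = 51.0000

51.000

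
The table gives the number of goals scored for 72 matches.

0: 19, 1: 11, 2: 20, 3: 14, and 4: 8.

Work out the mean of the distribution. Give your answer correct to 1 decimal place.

Values: 0, 1, 2, 3, 4
Σfx = 19×0 + 11×1 + 20×2 + 14×3 + 8×4 = 125
n = Σf = 72
Mean = 125 / 72 = 1.7361

1.7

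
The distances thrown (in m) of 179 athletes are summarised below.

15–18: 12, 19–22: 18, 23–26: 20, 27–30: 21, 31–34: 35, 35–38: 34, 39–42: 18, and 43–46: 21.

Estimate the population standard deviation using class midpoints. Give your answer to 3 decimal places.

Midpoints: 16.5, 20.5, 24.5, 28.5, 32.5, 36.5, 40.5, 44.5
n = 179, Σfm = 5697.5, mean = 31.8296
Σfm² = 193268.75
Σf(m − x̄)² = Σfm² − (Σfm)²/n = 193268.75 − 5697.5²/179 = 11919.5531
Population variance = 11919.5531 / 179 = 66.5897
Standard deviation = √66.5897 = 8.1603

8.160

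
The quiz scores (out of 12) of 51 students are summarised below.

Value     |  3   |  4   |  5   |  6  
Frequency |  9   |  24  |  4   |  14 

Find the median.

4

Cumulative frequencies: 9, 33, 37, 51
n = 51, so the median is the value in position (n+1)/2 = 26.
Position 26 falls at value 4.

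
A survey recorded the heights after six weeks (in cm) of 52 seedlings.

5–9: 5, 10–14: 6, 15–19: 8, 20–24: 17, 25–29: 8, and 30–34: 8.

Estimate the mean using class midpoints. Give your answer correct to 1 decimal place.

Midpoints: 7, 12, 17, 22, 27, 32
Σfm = 5×7 + 6×12 + 8×17 + 17×22 + 8×27 + 8×32 = 1089
n = Σf = 52
Mean = 1089 / 52 = 20.9423

20.9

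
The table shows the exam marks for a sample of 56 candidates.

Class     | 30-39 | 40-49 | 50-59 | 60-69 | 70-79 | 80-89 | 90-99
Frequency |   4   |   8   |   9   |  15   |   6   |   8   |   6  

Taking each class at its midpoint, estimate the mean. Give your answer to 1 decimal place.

Midpoints: 34.5, 44.5, 54.5, 64.5, 74.5, 84.5, 94.5
Σfm = 4×34.5 + 8×44.5 + 9×54.5 + 15×64.5 + 6×74.5 + 8×84.5 + 6×94.5 = 3642
n = Σf = 56
Mean = 3642 / 56 = 65.0357

65.0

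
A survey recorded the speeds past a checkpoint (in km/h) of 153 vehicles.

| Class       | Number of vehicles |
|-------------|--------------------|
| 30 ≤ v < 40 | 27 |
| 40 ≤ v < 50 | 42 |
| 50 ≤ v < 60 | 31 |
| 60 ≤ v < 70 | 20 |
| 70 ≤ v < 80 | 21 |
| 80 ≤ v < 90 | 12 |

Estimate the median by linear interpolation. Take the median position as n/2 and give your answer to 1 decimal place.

Cumulative frequencies: 27, 69, 100, 120, 141, 153
n = 153; position = n/2 = 76.5.
This falls in the class 50 ≤ v < 60: L = 50, F = 69, f = 31, h = 10.
Median ≈ 50 + ((76.5 − 69) / 31) × 10 = 52.4194

52.4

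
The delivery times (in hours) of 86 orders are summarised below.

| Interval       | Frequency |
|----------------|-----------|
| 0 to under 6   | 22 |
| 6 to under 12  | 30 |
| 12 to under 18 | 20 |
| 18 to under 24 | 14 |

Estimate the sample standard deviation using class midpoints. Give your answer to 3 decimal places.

Midpoints: 3, 9, 15, 21
n = 86, Σfm = 930, mean = 10.8140
Σfm² = 13302
Σf(m − x̄)² = Σfm² − (Σfm)²/n = 13302 − 930²/86 = 3245.0233
Sample variance = 3245.0233 / 85 = 38.1767
Standard deviation = √38.1767 = 6.1787

6.179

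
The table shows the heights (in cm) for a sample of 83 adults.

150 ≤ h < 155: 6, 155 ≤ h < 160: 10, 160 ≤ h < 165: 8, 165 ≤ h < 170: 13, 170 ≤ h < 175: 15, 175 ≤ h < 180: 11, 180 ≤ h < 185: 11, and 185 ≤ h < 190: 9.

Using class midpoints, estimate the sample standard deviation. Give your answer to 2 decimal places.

10.49

Midpoints: 152.5, 157.5, 162.5, 167.5, 172.5, 177.5, 182.5, 187.5
n = 83, Σfm = 14202.5, mean = 171.1145
Σfm² = 2439268.75
Σf(m − x̄)² = Σfm² − (Σfm)²/n = 2439268.75 − 14202.5²/83 = 9015.6627
Sample variance = 9015.6627 / 82 = 109.9471
Standard deviation = √109.9471 = 10.4856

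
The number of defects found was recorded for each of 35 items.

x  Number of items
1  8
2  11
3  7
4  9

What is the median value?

Cumulative frequencies: 8, 19, 26, 35
n = 35, so the median is the value in position (n+1)/2 = 18.
Position 18 falls at value 2.

2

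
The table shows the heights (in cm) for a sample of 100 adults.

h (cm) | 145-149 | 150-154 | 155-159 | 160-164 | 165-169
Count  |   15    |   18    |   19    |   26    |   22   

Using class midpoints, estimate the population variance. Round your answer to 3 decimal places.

46.790

Midpoints: 147, 152, 157, 162, 167
n = 100, Σfm = 15810, mean = 158.1000
Σfm² = 2504240
Σf(m − x̄)² = Σfm² − (Σfm)²/n = 2504240 − 15810²/100 = 4679.0000
Population variance = 4679.0000 / 100 = 46.7900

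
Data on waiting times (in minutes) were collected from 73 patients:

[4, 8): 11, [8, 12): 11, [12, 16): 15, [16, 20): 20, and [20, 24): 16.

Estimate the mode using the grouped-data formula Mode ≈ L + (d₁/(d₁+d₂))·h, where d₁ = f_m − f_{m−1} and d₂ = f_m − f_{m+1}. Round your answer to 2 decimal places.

18.22

Modal class: [16, 20) (highest frequency 20).
d₁ = 20 − 15 = 5, d₂ = 20 − 16 = 4
Mode ≈ 16 + (5/(5+4)) × 4 = 16 + 2.2222 = 18.2222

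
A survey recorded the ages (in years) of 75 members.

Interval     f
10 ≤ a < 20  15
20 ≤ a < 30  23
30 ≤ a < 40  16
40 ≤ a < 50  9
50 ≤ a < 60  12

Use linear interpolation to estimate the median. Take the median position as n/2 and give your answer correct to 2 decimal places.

29.78

Cumulative frequencies: 15, 38, 54, 63, 75
n = 75; position = n/2 = 37.5.
This falls in the class 20 ≤ a < 30: L = 20, F = 15, f = 23, h = 10.
Median ≈ 20 + ((37.5 − 15) / 23) × 10 = 29.7826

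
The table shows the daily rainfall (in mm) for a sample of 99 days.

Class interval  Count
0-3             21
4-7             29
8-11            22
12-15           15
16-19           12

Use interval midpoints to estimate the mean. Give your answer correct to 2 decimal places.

Midpoints: 1.5, 5.5, 9.5, 13.5, 17.5
Σfm = 21×1.5 + 29×5.5 + 22×9.5 + 15×13.5 + 12×17.5 = 812.5
n = Σf = 99
Mean = 812.5 / 99 = 8.2071

8.21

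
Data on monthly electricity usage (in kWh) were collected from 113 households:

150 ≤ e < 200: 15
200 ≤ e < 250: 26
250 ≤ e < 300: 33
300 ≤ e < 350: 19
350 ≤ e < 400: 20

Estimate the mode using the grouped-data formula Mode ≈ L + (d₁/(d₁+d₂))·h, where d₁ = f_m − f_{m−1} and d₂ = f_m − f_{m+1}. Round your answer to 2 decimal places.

266.67

Modal class: 250 ≤ e < 300 (highest frequency 33).
d₁ = 33 − 26 = 7, d₂ = 33 − 19 = 14
Mode ≈ 250 + (7/(7+14)) × 50 = 250 + 16.6667 = 266.6667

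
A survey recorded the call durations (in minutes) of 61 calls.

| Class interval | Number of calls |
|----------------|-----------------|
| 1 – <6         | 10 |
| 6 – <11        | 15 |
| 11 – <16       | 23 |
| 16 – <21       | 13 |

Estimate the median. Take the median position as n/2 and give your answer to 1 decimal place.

12.2

Cumulative frequencies: 10, 25, 48, 61
n = 61; position = n/2 = 30.5.
This falls in the class 11 – <16: L = 11, F = 25, f = 23, h = 5.
Median ≈ 11 + ((30.5 − 25) / 23) × 5 = 12.1957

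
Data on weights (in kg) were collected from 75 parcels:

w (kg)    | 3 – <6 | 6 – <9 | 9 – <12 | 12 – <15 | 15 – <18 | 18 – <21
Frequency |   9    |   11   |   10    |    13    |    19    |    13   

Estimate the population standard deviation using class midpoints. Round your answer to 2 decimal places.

4.94

Midpoints: 4.5, 7.5, 10.5, 13.5, 16.5, 19.5
n = 75, Σfm = 970.5, mean = 12.9400
Σfm² = 14388.75
Σf(m − x̄)² = Σfm² − (Σfm)²/n = 14388.75 − 970.5²/75 = 1830.4800
Population variance = 1830.4800 / 75 = 24.4064
Standard deviation = √24.4064 = 4.9403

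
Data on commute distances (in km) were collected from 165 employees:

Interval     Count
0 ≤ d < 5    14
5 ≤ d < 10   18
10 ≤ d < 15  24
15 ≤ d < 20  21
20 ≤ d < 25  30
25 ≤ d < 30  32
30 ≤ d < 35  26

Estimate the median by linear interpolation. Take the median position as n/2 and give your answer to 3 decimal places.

Cumulative frequencies: 14, 32, 56, 77, 107, 139, 165
n = 165; position = n/2 = 82.5.
This falls in the class 20 ≤ d < 25: L = 20, F = 77, f = 30, h = 5.
Median ≈ 20 + ((82.5 − 77) / 30) × 5 = 20.9167

20.917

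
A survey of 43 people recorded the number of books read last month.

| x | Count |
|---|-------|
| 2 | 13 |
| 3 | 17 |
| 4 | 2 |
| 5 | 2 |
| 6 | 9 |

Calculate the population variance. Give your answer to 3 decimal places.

Values: 2, 3, 4, 5, 6
n = 43, Σfx = 149, mean = 3.4651
Σfx² = 611
Σf(x − x̄)² = Σfx² − (Σfx)²/n = 611 − 149²/43 = 94.6977
Population variance = 94.6977 / 43 = 2.2023

2.202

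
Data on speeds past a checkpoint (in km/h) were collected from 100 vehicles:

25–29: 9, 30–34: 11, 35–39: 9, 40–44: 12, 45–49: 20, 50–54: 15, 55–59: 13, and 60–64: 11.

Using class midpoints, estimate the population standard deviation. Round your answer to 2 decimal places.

10.62

Midpoints: 27, 32, 37, 42, 47, 52, 57, 62
n = 100, Σfm = 4575, mean = 45.7500
Σfm² = 220575
Σf(m − x̄)² = Σfm² − (Σfm)²/n = 220575 − 4575²/100 = 11268.7500
Population variance = 11268.7500 / 100 = 112.6875
Standard deviation = √112.6875 = 10.6154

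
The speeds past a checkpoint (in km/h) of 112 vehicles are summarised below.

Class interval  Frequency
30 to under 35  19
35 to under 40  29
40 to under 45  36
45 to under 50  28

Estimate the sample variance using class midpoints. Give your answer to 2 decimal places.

Midpoints: 32.5, 37.5, 42.5, 47.5
n = 112, Σfm = 4565, mean = 40.7589
Σfm² = 189050
Σf(m − x̄)² = Σfm² − (Σfm)²/n = 189050 − 4565²/112 = 2985.4911
Sample variance = 2985.4911 / 111 = 26.8963

26.90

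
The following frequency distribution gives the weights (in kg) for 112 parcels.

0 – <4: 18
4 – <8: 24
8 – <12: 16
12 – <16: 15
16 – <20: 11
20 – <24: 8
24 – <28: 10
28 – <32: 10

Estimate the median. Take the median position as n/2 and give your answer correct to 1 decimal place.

11.5

Cumulative frequencies: 18, 42, 58, 73, 84, 92, 102, 112
n = 112; position = n/2 = 56.
This falls in the class 8 – <12: L = 8, F = 42, f = 16, h = 4.
Median ≈ 8 + ((56 − 42) / 16) × 4 = 11.5000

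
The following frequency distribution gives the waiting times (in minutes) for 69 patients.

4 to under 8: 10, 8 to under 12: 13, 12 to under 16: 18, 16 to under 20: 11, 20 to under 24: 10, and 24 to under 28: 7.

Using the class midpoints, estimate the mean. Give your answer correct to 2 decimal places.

15.10

Midpoints: 6, 10, 14, 18, 22, 26
Σfm = 10×6 + 13×10 + 18×14 + 11×18 + 10×22 + 7×26 = 1042
n = Σf = 69
Mean = 1042 / 69 = 15.1014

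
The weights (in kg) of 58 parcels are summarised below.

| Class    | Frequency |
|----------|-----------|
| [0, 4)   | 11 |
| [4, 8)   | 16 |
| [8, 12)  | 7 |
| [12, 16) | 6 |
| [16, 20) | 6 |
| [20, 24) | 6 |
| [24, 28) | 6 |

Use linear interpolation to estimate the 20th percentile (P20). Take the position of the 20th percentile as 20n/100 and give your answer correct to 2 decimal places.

4.15

Cumulative frequencies: 11, 27, 34, 40, 46, 52, 58
n = 58; position = 20n/100 = 11.6.
This falls in the class [4, 8): L = 4, F = 11, f = 16, h = 4.
20th percentile ≈ 4 + ((11.6 − 11) / 16) × 4 = 4.1500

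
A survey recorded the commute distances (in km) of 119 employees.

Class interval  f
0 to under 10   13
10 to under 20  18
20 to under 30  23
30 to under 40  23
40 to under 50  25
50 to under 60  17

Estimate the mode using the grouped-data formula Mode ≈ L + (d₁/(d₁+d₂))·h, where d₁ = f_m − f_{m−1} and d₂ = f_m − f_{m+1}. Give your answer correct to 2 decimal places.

Modal class: 40 to under 50 (highest frequency 25).
d₁ = 25 − 23 = 2, d₂ = 25 − 17 = 8
Mode ≈ 40 + (2/(2+8)) × 10 = 40 + 2.0000 = 42.0000

42.00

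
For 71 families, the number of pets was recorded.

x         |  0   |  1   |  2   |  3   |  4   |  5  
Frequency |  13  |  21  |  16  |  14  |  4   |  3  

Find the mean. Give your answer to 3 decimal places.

Values: 0, 1, 2, 3, 4, 5
Σfx = 13×0 + 21×1 + 16×2 + 14×3 + 4×4 + 3×5 = 126
n = Σf = 71
Mean = 126 / 71 = 1.7746

1.775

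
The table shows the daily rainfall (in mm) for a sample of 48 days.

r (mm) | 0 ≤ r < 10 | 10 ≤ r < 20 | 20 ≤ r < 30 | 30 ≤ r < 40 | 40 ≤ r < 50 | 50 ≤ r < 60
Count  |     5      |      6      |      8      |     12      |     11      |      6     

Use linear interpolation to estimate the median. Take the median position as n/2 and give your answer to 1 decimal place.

Cumulative frequencies: 5, 11, 19, 31, 42, 48
n = 48; position = n/2 = 24.
This falls in the class 30 ≤ r < 40: L = 30, F = 19, f = 12, h = 10.
Median ≈ 30 + ((24 − 19) / 12) × 10 = 34.1667

34.2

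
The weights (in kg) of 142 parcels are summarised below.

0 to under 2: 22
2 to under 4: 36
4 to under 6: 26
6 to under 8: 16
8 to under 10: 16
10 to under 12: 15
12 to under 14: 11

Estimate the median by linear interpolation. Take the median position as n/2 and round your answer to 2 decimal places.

5.00

Cumulative frequencies: 22, 58, 84, 100, 116, 131, 142
n = 142; position = n/2 = 71.
This falls in the class 4 to under 6: L = 4, F = 58, f = 26, h = 2.
Median ≈ 4 + ((71 − 58) / 26) × 2 = 5.0000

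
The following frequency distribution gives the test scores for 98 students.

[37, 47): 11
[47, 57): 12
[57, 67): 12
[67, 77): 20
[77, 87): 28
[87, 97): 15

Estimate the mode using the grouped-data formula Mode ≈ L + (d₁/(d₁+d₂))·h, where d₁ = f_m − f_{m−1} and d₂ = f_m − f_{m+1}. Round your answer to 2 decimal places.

Modal class: [77, 87) (highest frequency 28).
d₁ = 28 − 20 = 8, d₂ = 28 − 15 = 13
Mode ≈ 77 + (8/(8+13)) × 10 = 77 + 3.8095 = 80.8095

80.81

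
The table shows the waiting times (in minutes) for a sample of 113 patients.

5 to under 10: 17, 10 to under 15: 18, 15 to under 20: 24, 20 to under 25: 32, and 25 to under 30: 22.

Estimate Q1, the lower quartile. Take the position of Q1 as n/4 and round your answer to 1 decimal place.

Cumulative frequencies: 17, 35, 59, 91, 113
n = 113; position = n/4 = 28.25.
This falls in the class 10 to under 15: L = 10, F = 17, f = 18, h = 5.
Lower quartile ≈ 10 + ((28.25 − 17) / 18) × 5 = 13.1250

13.1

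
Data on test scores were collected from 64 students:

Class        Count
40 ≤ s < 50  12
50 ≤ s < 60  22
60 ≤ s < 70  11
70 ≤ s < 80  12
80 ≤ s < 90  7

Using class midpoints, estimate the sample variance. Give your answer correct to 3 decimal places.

164.683

Midpoints: 45, 55, 65, 75, 85
n = 64, Σfm = 3960, mean = 61.8750
Σfm² = 255400
Σf(m − x̄)² = Σfm² − (Σfm)²/n = 255400 − 3960²/64 = 10375.0000
Sample variance = 10375.0000 / 63 = 164.6825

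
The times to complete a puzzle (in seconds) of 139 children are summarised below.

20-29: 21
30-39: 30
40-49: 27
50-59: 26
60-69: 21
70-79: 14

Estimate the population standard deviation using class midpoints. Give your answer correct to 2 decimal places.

15.63

Midpoints: 24.5, 34.5, 44.5, 54.5, 64.5, 74.5
n = 139, Σfm = 6565.5, mean = 47.2338
Σfm² = 344074.75
Σf(m − x̄)² = Σfm² − (Σfm)²/n = 344074.75 − 6565.5²/139 = 33961.1511
Population variance = 33961.1511 / 139 = 244.3248
Standard deviation = √244.3248 = 15.6309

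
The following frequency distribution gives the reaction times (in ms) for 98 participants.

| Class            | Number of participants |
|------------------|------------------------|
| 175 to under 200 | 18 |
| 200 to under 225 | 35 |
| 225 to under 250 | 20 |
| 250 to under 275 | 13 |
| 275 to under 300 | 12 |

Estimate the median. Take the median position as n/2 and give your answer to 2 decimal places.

222.14

Cumulative frequencies: 18, 53, 73, 86, 98
n = 98; position = n/2 = 49.
This falls in the class 200 to under 225: L = 200, F = 18, f = 35, h = 25.
Median ≈ 200 + ((49 − 18) / 35) × 25 = 222.1429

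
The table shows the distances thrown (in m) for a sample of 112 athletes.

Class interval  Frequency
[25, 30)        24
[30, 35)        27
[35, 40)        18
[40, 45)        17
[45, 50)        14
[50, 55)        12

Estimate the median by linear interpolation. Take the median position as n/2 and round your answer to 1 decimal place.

Cumulative frequencies: 24, 51, 69, 86, 100, 112
n = 112; position = n/2 = 56.
This falls in the class [35, 40): L = 35, F = 51, f = 18, h = 5.
Median ≈ 35 + ((56 − 51) / 18) × 5 = 36.3889

36.4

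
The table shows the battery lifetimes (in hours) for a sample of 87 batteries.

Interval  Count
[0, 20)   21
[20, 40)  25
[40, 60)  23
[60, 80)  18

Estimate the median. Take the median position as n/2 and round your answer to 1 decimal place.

38.0

Cumulative frequencies: 21, 46, 69, 87
n = 87; position = n/2 = 43.5.
This falls in the class [20, 40): L = 20, F = 21, f = 25, h = 20.
Median ≈ 20 + ((43.5 − 21) / 25) × 20 = 38.0000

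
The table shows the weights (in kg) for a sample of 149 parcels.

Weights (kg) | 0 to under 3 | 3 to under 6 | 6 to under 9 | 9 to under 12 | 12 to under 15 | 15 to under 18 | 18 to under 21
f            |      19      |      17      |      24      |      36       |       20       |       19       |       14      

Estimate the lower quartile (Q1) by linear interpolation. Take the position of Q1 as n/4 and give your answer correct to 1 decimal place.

6.2

Cumulative frequencies: 19, 36, 60, 96, 116, 135, 149
n = 149; position = n/4 = 37.25.
This falls in the class 6 to under 9: L = 6, F = 36, f = 24, h = 3.
Lower quartile ≈ 6 + ((37.25 − 36) / 24) × 3 = 6.1562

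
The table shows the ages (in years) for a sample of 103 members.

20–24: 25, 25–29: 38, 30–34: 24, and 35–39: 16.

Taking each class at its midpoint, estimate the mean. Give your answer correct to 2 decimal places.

28.50

Midpoints: 22, 27, 32, 37
Σfm = 25×22 + 38×27 + 24×32 + 16×37 = 2936
n = Σf = 103
Mean = 2936 / 103 = 28.5049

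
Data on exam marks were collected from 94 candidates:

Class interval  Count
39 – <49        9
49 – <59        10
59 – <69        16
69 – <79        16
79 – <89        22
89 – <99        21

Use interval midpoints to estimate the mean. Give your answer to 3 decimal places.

Midpoints: 44, 54, 64, 74, 84, 94
Σfm = 9×44 + 10×54 + 16×64 + 16×74 + 22×84 + 21×94 = 6966
n = Σf = 94
Mean = 6966 / 94 = 74.1064

74.106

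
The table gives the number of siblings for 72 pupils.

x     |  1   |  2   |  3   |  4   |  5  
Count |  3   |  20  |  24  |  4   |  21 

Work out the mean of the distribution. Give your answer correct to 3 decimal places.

Values: 1, 2, 3, 4, 5
Σfx = 3×1 + 20×2 + 24×3 + 4×4 + 21×5 = 236
n = Σf = 72
Mean = 236 / 72 = 3.2778

3.278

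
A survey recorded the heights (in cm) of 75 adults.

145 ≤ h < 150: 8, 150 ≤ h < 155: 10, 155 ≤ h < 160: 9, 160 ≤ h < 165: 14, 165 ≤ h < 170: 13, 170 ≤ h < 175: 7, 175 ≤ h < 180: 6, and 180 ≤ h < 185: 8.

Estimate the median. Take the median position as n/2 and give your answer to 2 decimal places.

Cumulative frequencies: 8, 18, 27, 41, 54, 61, 67, 75
n = 75; position = n/2 = 37.5.
This falls in the class 160 ≤ h < 165: L = 160, F = 27, f = 14, h = 5.
Median ≈ 160 + ((37.5 − 27) / 14) × 5 = 163.7500

163.75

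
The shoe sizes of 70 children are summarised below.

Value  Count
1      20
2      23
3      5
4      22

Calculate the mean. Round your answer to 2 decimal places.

Values: 1, 2, 3, 4
Σfx = 20×1 + 23×2 + 5×3 + 22×4 = 169
n = Σf = 70
Mean = 169 / 70 = 2.4143

2.41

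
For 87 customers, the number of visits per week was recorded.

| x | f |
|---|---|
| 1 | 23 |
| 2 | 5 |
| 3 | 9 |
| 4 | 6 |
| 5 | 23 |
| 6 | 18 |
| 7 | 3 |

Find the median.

Cumulative frequencies: 23, 28, 37, 43, 66, 84, 87
n = 87, so the median is the value in position (n+1)/2 = 44.
Position 44 falls at value 5.

5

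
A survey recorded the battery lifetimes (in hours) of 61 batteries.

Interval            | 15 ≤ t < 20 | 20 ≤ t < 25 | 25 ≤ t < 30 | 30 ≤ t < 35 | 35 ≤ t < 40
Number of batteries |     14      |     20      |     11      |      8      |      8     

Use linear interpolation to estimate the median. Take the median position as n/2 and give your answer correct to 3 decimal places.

24.125

Cumulative frequencies: 14, 34, 45, 53, 61
n = 61; position = n/2 = 30.5.
This falls in the class 20 ≤ t < 25: L = 20, F = 14, f = 20, h = 5.
Median ≈ 20 + ((30.5 − 14) / 20) × 5 = 24.1250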